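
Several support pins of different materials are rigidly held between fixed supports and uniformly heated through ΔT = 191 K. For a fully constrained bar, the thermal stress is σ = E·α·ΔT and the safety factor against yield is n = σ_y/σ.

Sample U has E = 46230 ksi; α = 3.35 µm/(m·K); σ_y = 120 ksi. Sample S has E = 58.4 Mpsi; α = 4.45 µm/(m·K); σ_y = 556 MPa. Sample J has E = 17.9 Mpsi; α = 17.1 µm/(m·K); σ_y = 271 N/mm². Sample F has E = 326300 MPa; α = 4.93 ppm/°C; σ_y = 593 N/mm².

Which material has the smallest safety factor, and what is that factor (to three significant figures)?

In consistent units (E in GPa, α in ×10⁻⁶/K, σ_y in MPa):
  sample U: E = 318.7, α = 3.35, σ_y = 827.4 → σ = 204 MPa, n = 4.06
  sample S: E = 402.7, α = 4.45, σ_y = 556.0 → σ = 342 MPa, n = 1.62
  sample J: E = 123.4, α = 17.1, σ_y = 271.0 → σ = 403 MPa, n = 0.672
  sample F: E = 326.3, α = 4.93, σ_y = 593.0 → σ = 307 MPa, n = 1.93
The minimum is sample J at n = 0.672.

sample J, n = 0.672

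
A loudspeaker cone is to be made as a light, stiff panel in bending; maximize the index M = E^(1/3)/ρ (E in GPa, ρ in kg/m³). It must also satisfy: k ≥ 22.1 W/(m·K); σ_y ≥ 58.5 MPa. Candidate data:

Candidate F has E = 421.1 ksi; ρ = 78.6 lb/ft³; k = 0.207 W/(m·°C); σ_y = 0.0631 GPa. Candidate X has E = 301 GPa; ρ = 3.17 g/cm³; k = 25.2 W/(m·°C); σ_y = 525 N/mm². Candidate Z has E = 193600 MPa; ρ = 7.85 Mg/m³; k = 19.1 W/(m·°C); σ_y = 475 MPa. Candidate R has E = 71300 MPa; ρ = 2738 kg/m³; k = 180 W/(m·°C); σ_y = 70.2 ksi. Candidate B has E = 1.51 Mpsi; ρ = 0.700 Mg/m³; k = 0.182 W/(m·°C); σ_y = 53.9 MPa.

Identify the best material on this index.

Screen on constraints: k ≥ 22.1 W/(m·K); σ_y ≥ 58.5 MPa. Survivors: candidate X, candidate R.
Convert each candidate to consistent units, then evaluate M:
  candidate X: E = 301.0 GPa, ρ = 3170 kg/m³
  candidate R: E = 71.30 GPa, ρ = 2738 kg/m³
  candidate X: M = 2.11×10⁻³
  candidate R: M = 1.51×10⁻³
Candidate X has the largest M.

candidate X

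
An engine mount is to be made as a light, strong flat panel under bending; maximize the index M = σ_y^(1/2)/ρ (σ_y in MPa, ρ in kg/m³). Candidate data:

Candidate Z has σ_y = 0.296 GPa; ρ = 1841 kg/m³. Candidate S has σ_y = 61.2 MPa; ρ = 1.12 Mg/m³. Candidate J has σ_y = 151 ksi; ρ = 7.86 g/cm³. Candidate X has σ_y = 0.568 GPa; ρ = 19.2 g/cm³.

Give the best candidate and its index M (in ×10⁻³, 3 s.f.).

candidate Z, M = 9.35×10⁻³

Convert each candidate to consistent units, then evaluate M:
  candidate Z: σ_y = 296.0 MPa, ρ = 1841 kg/m³
  candidate S: σ_y = 61.20 MPa, ρ = 1120 kg/m³
  candidate J: σ_y = 1041 MPa, ρ = 7860 kg/m³
  candidate X: σ_y = 568.0 MPa, ρ = 19200 kg/m³
  candidate Z: M = 9.35×10⁻³
  candidate S: M = 6.98×10⁻³
  candidate J: M = 4.11×10⁻³
  candidate X: M = 1.24×10⁻³
Highest index: candidate Z.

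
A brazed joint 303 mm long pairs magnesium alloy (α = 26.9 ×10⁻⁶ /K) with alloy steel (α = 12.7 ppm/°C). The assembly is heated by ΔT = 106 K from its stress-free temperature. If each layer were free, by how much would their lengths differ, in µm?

Δα = |26.9 − 12.7|×10⁻⁶/K = 14.2×10⁻⁶/K.
ΔL_mismatch = Δα·L·ΔT = 14.2×10⁻⁶ × 303.0 mm × 106.0 K = 456 µm.

456 µm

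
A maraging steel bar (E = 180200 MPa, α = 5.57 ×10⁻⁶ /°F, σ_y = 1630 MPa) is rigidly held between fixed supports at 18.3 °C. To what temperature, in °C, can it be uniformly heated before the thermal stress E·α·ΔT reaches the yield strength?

921 °C

E = 180200 MPa = 180.2 GPa.
α = 5.57×10⁻⁶/°F × 9/5 = 10.0×10⁻⁶/K.
E·α·ΔT = 1630 MPa ⇒ ΔT = 1630 / (180.2×10³ × 10.0×10⁻⁶) = 902.2 K.
T = 18.3 + 902.2 = 920.5 °C.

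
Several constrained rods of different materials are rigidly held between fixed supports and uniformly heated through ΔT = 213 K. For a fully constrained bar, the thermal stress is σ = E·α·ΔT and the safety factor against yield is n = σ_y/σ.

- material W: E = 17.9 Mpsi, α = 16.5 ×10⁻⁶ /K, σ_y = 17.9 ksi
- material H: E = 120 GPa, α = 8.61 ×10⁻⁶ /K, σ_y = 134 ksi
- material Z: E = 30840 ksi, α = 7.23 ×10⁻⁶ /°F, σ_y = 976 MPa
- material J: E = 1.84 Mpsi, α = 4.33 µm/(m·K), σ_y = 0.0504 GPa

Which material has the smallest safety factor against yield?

material W

In consistent units (E in GPa, α in ×10⁻⁶/K, σ_y in MPa):
  material W: E = 123.4, α = 16.5, σ_y = 123.4 → σ = 434 MPa, n = 0.285
  material H: E = 120.0, α = 8.61, σ_y = 923.9 → σ = 220 MPa, n = 4.20
  material Z: E = 212.6, α = 13.0, σ_y = 976.0 → σ = 589 MPa, n = 1.66
  material J: E = 12.69, α = 4.33, σ_y = 50.40 → σ = 11.7 MPa, n = 4.31
The minimum is material W at n = 0.285.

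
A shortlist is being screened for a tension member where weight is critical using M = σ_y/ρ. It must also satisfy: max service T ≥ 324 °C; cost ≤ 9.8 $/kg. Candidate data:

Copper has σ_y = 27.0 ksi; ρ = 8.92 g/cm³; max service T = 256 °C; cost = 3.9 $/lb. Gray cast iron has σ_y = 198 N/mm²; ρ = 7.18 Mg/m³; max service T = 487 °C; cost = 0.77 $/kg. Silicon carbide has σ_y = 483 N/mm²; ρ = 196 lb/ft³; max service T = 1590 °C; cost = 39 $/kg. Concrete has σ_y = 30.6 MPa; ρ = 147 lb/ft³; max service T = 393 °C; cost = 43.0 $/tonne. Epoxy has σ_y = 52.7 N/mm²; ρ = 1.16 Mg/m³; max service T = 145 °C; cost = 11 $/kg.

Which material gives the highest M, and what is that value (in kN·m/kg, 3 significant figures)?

Screen on constraints: max service T ≥ 324 °C; cost ≤ 9.8 $/kg. Survivors: gray cast iron, concrete.
Putting every candidate on a common basis:
  gray cast iron: σ_y = 198.0 MPa, ρ = 7180 kg/m³
  concrete: σ_y = 30.60 MPa, ρ = 2355 kg/m³
  gray cast iron: M = 27.6 kN·m/kg
  concrete: M = 13.0 kN·m/kg
Gray cast iron ranks first.

gray cast iron, M = 27.6 kN·m/kg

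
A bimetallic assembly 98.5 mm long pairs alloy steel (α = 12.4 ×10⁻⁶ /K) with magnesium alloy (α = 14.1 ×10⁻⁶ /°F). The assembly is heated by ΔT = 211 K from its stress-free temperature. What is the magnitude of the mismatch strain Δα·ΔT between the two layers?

2.74×10⁻³

magnesium alloy: α = 14.1×10⁻⁶/°F × 9/5 = 25.4×10⁻⁶/K.
Δα = |12.4 − 25.4|×10⁻⁶/K = 13.0×10⁻⁶/K.
Mismatch strain = Δα·ΔT = 13.0×10⁻⁶ × 211.0 = 2.74×10⁻³.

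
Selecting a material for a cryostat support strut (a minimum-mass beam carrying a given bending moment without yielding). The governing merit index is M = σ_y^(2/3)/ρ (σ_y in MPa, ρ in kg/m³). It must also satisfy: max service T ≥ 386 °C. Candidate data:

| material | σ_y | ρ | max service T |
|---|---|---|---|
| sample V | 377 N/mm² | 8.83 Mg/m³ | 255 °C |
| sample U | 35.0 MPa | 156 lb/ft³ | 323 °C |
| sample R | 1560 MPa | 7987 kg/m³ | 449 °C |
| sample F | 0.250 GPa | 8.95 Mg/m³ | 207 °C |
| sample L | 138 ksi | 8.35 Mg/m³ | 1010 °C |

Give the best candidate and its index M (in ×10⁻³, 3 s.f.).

sample R, M = 16.8×10⁻³

Screen on constraints: max service T ≥ 386 °C. Survivors: sample R, sample L.
Convert each candidate to consistent units, then evaluate M:
  sample R: σ_y = 1560 MPa, ρ = 7987 kg/m³
  sample L: σ_y = 951.5 MPa, ρ = 8350 kg/m³
  sample R: M = 16.8×10⁻³
  sample L: M = 11.6×10⁻³
Sample R ranks first.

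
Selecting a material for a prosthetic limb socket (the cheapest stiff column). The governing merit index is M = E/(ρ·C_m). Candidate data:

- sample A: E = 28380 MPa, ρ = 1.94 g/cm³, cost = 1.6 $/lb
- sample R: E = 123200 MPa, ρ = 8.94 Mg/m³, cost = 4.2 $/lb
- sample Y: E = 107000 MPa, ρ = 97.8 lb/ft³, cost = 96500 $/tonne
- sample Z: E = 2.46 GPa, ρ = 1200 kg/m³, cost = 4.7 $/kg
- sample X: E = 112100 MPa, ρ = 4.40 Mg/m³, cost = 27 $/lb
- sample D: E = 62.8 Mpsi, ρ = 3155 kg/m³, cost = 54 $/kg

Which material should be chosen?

Convert each candidate to consistent units, then evaluate M:
  sample A: E = 28.38 GPa, ρ = 1940 kg/m³, cost = 3.527 $/kg
  sample R: E = 123.2 GPa, ρ = 8940 kg/m³, cost = 9.259 $/kg
  sample Y: E = 107.0 GPa, ρ = 1567 kg/m³, cost = 96.50 $/kg
  sample Z: E = 2.460 GPa, ρ = 1200 kg/m³, cost = 4.700 $/kg
  sample X: E = 112.1 GPa, ρ = 4400 kg/m³, cost = 59.52 $/kg
  sample D: E = 433.0 GPa, ρ = 3155 kg/m³, cost = 54.00 $/kg
  sample A: M = 4.15 MN·m per $
  sample D: M = 2.54 MN·m per $
  sample R: M = 1.49 MN·m per $
  sample Y: M = 0.708 MN·m per $
  sample Z: M = 0.436 MN·m per $
  sample X: M = 0.428 MN·m per $
Sample A ranks first.

sample A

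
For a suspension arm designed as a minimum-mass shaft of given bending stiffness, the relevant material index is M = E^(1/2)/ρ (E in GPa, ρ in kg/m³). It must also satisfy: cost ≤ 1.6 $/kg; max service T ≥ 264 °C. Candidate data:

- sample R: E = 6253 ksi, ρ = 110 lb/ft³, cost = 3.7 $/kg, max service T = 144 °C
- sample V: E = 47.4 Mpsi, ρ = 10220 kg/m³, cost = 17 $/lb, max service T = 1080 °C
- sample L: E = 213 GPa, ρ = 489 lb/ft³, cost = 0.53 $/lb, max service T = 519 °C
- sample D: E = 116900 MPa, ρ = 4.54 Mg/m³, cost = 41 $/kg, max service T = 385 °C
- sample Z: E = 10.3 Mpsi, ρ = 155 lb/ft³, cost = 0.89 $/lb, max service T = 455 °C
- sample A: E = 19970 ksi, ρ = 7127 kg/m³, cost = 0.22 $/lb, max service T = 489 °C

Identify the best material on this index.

Screen on constraints: cost ≤ 1.6 $/kg; max service T ≥ 264 °C. Survivors: sample L, sample A.
Convert each candidate to consistent units, then evaluate M:
  sample L: E = 213.0 GPa, ρ = 7833 kg/m³
  sample A: E = 137.7 GPa, ρ = 7127 kg/m³
  sample L: M = 1.86×10⁻³
  sample A: M = 1.65×10⁻³
Sample L has the largest M.

sample L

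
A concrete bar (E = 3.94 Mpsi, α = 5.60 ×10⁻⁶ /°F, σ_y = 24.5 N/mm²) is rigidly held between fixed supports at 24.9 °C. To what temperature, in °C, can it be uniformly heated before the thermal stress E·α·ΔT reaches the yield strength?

114 °C

E = 3.94 Mpsi = 27.17 GPa.
α = 5.60×10⁻⁶/°F × 9/5 = 10.1×10⁻⁶/K.
σ_y = 24.5 N/mm² = 24.50 MPa.
E·α·ΔT = 24.50 MPa ⇒ ΔT = 24.50 / (27.17×10³ × 10.1×10⁻⁶) = 89.47 K.
T = 24.9 + 89.47 = 114.4 °C.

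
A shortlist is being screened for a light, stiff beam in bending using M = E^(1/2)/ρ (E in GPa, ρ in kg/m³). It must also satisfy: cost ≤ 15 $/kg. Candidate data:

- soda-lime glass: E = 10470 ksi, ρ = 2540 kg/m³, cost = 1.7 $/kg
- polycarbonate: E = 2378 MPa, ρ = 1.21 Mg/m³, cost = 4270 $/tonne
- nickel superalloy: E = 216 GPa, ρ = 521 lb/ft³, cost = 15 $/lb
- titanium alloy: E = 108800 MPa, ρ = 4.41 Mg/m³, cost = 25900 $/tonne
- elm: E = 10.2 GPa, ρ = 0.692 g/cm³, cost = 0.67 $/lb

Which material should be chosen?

elm

Screen on constraints: cost ≤ 15 $/kg. Survivors: soda-lime glass, polycarbonate, elm.
Putting every candidate on a common basis:
  soda-lime glass: E = 72.19 GPa, ρ = 2540 kg/m³
  polycarbonate: E = 2.378 GPa, ρ = 1210 kg/m³
  elm: E = 10.20 GPa, ρ = 692.0 kg/m³
  elm: M = 4.62×10⁻³
  soda-lime glass: M = 3.35×10⁻³
  polycarbonate: M = 1.27×10⁻³
The maximum is for elm.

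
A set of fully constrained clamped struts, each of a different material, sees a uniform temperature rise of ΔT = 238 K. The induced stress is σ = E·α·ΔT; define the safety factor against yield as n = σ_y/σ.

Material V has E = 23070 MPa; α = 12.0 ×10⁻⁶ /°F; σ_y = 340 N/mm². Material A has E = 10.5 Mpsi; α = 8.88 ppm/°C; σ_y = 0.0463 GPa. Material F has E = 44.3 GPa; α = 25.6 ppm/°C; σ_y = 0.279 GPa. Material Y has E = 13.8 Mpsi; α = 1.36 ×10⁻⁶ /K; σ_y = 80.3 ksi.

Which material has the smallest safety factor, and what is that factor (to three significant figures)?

Converting E to GPa, α to ×10⁻⁶/K, σ_y to MPa, then σ and n for each:
  material V: E = 23.07, α = 21.6, σ_y = 340.0 → σ = 119 MPa, n = 2.87
  material A: E = 72.39, α = 8.88, σ_y = 46.30 → σ = 153 MPa, n = 0.303
  material F: E = 44.30, α = 25.6, σ_y = 279.0 → σ = 270 MPa, n = 1.03
  material Y: E = 95.15, α = 1.36, σ_y = 553.6 → σ = 30.8 MPa, n = 18.0
The minimum is material A at n = 0.303.

material A, n = 0.303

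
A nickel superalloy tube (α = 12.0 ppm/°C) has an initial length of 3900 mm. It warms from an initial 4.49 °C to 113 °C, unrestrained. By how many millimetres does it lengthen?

5.08 mm

ΔT = 113 − 4.49 = 108.5 K.
ΔL = α·L₀·ΔT = 12.0×10⁻⁶ × 3900 mm × 108.5 K = 5.08 mm.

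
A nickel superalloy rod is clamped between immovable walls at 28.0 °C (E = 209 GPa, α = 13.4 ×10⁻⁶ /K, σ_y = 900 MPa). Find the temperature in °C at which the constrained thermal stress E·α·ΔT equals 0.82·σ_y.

E·α·ΔT = 738.0 MPa ⇒ ΔT = 738.0 / (209.0×10³ × 13.4×10⁻⁶) = 263.5 K.
T = 28.0 + 263.5 = 291.5 °C.

292 °C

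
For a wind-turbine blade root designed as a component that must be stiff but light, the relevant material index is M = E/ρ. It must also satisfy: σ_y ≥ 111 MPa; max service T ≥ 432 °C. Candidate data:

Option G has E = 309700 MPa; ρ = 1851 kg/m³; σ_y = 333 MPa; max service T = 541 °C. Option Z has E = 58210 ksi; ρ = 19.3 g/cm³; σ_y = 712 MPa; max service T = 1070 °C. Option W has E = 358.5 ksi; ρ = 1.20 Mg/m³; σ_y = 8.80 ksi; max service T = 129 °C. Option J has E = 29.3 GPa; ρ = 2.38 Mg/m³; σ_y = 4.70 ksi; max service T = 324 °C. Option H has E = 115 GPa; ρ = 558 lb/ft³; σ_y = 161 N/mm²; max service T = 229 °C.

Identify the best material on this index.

option G

Screen on constraints: σ_y ≥ 111 MPa; max service T ≥ 432 °C. Survivors: option G, option Z.
Normalizing units and computing the index:
  option G: E = 309.7 GPa, ρ = 1851 kg/m³
  option Z: E = 401.3 GPa, ρ = 19300 kg/m³
  option G: M = 167 MN·m/kg
  option Z: M = 20.8 MN·m/kg
Option G has the largest M.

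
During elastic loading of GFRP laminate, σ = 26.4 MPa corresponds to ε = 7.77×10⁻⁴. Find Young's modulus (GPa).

34.0 GPa

E = σ/ε = 26.4 MPa / 7.77×10⁻⁴ = 33980 MPa = 34.0 GPa.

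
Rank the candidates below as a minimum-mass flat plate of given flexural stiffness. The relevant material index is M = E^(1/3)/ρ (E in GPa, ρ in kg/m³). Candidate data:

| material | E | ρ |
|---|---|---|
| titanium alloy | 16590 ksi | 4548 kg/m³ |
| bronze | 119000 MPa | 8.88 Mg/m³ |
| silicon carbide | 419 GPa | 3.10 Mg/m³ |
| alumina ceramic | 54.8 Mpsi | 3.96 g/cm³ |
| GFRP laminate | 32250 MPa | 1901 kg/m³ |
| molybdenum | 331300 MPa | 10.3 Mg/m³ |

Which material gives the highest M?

silicon carbide

After converting to SI:
  titanium alloy: E = 114.4 GPa, ρ = 4548 kg/m³
  bronze: E = 119.0 GPa, ρ = 8880 kg/m³
  silicon carbide: E = 419.0 GPa, ρ = 3100 kg/m³
  alumina ceramic: E = 377.8 GPa, ρ = 3960 kg/m³
  GFRP laminate: E = 32.25 GPa, ρ = 1901 kg/m³
  molybdenum: E = 331.3 GPa, ρ = 10300 kg/m³
  silicon carbide: M = 2.41×10⁻³
  alumina ceramic: M = 1.83×10⁻³
  GFRP laminate: M = 1.67×10⁻³
  titanium alloy: M = 1.07×10⁻³
  molybdenum: M = 0.672×10⁻³
  bronze: M = 0.554×10⁻³
The maximum is for silicon carbide.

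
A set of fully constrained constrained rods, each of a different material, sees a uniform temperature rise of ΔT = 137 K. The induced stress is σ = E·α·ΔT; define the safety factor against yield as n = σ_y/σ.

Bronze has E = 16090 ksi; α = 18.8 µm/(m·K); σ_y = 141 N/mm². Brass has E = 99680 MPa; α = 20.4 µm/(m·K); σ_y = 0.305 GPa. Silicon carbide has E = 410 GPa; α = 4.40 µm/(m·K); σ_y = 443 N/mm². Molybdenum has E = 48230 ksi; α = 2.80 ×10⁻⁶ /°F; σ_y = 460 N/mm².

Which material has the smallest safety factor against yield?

Converting E to GPa, α to ×10⁻⁶/K, σ_y to MPa, then σ and n for each:
  bronze: E = 110.9, α = 18.8, σ_y = 141.0 → σ = 286 MPa, n = 0.493
  brass: E = 99.68, α = 20.4, σ_y = 305.0 → σ = 279 MPa, n = 1.09
  silicon carbide: E = 410.0, α = 4.40, σ_y = 443.0 → σ = 247 MPa, n = 1.79
  molybdenum: E = 332.5, α = 5.04, σ_y = 460.0 → σ = 230 MPa, n = 2.00
Smallest n: bronze with n = 0.493.

bronze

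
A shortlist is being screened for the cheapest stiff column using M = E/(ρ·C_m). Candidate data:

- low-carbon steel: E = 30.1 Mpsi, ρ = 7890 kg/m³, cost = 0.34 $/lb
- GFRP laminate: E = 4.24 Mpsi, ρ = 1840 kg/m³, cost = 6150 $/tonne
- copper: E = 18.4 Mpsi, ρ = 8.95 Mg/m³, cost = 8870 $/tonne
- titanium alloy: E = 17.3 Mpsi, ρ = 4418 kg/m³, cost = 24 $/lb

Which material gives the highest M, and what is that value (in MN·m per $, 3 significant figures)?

After converting to SI:
  low-carbon steel: E = 207.5 GPa, ρ = 7890 kg/m³, cost = 0.7496 $/kg
  GFRP laminate: E = 29.23 GPa, ρ = 1840 kg/m³, cost = 6.150 $/kg
  copper: E = 126.9 GPa, ρ = 8950 kg/m³, cost = 8.870 $/kg
  titanium alloy: E = 119.3 GPa, ρ = 4418 kg/m³, cost = 52.91 $/kg
  low-carbon steel: M = 35.1 MN·m per $
  GFRP laminate: M = 2.58 MN·m per $
  copper: M = 1.60 MN·m per $
  titanium alloy: M = 0.510 MN·m per $
The maximum is for low-carbon steel.

low-carbon steel, M = 35.1 MN·m per $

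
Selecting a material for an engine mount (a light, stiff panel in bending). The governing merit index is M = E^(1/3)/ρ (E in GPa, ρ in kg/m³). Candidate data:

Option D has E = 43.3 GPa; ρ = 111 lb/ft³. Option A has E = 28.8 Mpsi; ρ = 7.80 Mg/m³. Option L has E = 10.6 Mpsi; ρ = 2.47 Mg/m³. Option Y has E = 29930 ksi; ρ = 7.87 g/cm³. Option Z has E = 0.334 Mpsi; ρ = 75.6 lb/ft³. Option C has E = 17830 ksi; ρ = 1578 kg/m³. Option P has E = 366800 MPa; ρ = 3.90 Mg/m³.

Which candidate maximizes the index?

Convert each candidate to consistent units, then evaluate M:
  option D: E = 43.30 GPa, ρ = 1778 kg/m³
  option A: E = 198.6 GPa, ρ = 7800 kg/m³
  option L: E = 73.08 GPa, ρ = 2470 kg/m³
  option Y: E = 206.4 GPa, ρ = 7870 kg/m³
  option Z: E = 2.303 GPa, ρ = 1211 kg/m³
  option C: E = 122.9 GPa, ρ = 1578 kg/m³
  option P: E = 366.8 GPa, ρ = 3900 kg/m³
  option C: M = 3.15×10⁻³
  option D: M = 1.97×10⁻³
  option P: M = 1.84×10⁻³
  option L: M = 1.69×10⁻³
  option Z: M = 1.09×10⁻³
  option Y: M = 0.751×10⁻³
  option A: M = 0.748×10⁻³
Option C ranks first.

option C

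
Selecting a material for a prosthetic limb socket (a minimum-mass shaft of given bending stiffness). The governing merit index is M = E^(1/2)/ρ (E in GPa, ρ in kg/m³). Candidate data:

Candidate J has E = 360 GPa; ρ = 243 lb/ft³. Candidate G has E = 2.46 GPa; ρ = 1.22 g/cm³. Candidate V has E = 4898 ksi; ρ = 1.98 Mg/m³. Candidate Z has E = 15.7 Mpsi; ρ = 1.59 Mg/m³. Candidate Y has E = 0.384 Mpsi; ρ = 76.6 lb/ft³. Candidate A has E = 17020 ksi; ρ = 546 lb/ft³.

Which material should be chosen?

candidate Z

Convert each candidate to consistent units, then evaluate M:
  candidate J: E = 360.0 GPa, ρ = 3892 kg/m³
  candidate G: E = 2.460 GPa, ρ = 1220 kg/m³
  candidate V: E = 33.77 GPa, ρ = 1980 kg/m³
  candidate Z: E = 108.2 GPa, ρ = 1590 kg/m³
  candidate Y: E = 2.648 GPa, ρ = 1227 kg/m³
  candidate A: E = 117.3 GPa, ρ = 8746 kg/m³
  candidate Z: M = 6.54×10⁻³
  candidate J: M = 4.87×10⁻³
  candidate V: M = 2.93×10⁻³
  candidate Y: M = 1.33×10⁻³
  candidate G: M = 1.29×10⁻³
  candidate A: M = 1.24×10⁻³
The maximum is for candidate Z.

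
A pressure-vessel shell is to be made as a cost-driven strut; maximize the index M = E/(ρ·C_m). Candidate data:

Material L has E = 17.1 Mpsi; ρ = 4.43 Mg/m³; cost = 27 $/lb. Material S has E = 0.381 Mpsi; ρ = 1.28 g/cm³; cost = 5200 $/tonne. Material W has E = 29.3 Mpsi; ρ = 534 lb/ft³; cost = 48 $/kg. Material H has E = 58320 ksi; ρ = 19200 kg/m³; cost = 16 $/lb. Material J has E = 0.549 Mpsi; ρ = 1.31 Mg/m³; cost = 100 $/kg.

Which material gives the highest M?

material H

In SI units:
  material L: E = 117.9 GPa, ρ = 4430 kg/m³, cost = 59.52 $/kg
  material S: E = 2.627 GPa, ρ = 1280 kg/m³, cost = 5.200 $/kg
  material W: E = 202.0 GPa, ρ = 8554 kg/m³, cost = 48.00 $/kg
  material H: E = 402.1 GPa, ρ = 19200 kg/m³, cost = 35.27 $/kg
  material J: E = 3.785 GPa, ρ = 1310 kg/m³, cost = 100.0 $/kg
  material H: M = 0.594 MN·m per $
  material W: M = 0.492 MN·m per $
  material L: M = 0.447 MN·m per $
  material S: M = 0.395 MN·m per $
  material J: M = 0.0289 MN·m per $
Material H has the largest M.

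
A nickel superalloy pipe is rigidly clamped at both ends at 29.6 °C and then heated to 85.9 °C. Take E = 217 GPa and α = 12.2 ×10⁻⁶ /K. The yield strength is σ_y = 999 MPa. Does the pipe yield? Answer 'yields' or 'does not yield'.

ΔT = 56.30 K. Constrained thermal stress σ = E·α·ΔT = 217.0×10³ MPa × 12.2×10⁻⁶ × 56.30 = 149 MPa (compressive).
Compare to σ_y = 999 MPa: σ < σ_y, so it does not yield.

does not yield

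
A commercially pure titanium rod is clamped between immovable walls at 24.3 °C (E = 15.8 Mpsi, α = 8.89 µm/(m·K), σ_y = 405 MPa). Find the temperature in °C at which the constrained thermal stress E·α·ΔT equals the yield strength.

442 °C

E = 15.8 Mpsi = 108.9 GPa.
E·α·ΔT = 405.0 MPa ⇒ ΔT = 405.0 / (108.9×10³ × 8.89×10⁻⁶) = 418.2 K.
T = 24.3 + 418.2 = 442.5 °C.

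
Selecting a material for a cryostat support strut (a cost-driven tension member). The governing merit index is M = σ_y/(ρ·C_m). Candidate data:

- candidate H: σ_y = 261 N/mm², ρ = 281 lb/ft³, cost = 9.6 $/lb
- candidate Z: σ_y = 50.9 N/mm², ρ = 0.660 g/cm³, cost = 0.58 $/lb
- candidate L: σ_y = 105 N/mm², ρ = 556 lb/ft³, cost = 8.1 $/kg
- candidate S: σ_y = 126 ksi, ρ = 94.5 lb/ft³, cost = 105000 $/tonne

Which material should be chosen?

In SI units:
  candidate H: σ_y = 261.0 MPa, ρ = 4501 kg/m³, cost = 21.16 $/kg
  candidate Z: σ_y = 50.90 MPa, ρ = 660.0 kg/m³, cost = 1.279 $/kg
  candidate L: σ_y = 105.0 MPa, ρ = 8906 kg/m³, cost = 8.100 $/kg
  candidate S: σ_y = 868.7 MPa, ρ = 1514 kg/m³, cost = 105.0 $/kg
  candidate Z: M = 60.3 kN·m per $
  candidate S: M = 5.47 kN·m per $
  candidate H: M = 2.74 kN·m per $
  candidate L: M = 1.46 kN·m per $
Highest index: candidate Z.

candidate Z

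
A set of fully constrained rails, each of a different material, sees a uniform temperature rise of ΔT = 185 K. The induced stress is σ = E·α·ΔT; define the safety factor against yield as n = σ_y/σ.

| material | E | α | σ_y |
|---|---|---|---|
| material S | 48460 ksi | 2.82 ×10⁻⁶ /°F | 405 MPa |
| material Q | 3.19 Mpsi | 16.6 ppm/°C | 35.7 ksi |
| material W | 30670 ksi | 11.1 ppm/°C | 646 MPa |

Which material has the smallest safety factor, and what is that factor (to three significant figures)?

In consistent units (E in GPa, α in ×10⁻⁶/K, σ_y in MPa):
  material S: E = 334.1, α = 5.08, σ_y = 405.0 → σ = 314 MPa, n = 1.29
  material Q: E = 21.99, α = 16.6, σ_y = 246.1 → σ = 67.5 MPa, n = 3.64
  material W: E = 211.5, α = 11.1, σ_y = 646.0 → σ = 434 MPa, n = 1.49
The minimum is material S at n = 1.29.

material S, n = 1.29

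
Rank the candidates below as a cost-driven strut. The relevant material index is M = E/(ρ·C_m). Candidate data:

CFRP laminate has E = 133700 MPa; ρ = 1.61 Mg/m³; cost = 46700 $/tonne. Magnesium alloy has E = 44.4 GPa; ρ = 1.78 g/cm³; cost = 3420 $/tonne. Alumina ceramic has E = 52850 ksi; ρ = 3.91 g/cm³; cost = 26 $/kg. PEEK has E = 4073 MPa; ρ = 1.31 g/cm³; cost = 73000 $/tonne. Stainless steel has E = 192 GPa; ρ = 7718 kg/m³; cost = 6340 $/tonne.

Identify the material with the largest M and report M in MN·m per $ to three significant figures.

Convert each candidate to consistent units, then evaluate M:
  CFRP laminate: E = 133.7 GPa, ρ = 1610 kg/m³, cost = 46.70 $/kg
  magnesium alloy: E = 44.40 GPa, ρ = 1780 kg/m³, cost = 3.420 $/kg
  alumina ceramic: E = 364.4 GPa, ρ = 3910 kg/m³, cost = 26.00 $/kg
  PEEK: E = 4.073 GPa, ρ = 1310 kg/m³, cost = 73.00 $/kg
  stainless steel: E = 192.0 GPa, ρ = 7718 kg/m³, cost = 6.340 $/kg
  magnesium alloy: M = 7.29 MN·m per $
  stainless steel: M = 3.92 MN·m per $
  alumina ceramic: M = 3.58 MN·m per $
  CFRP laminate: M = 1.78 MN·m per $
  PEEK: M = 0.0426 MN·m per $
Highest index: magnesium alloy.

magnesium alloy, M = 7.29 MN·m per $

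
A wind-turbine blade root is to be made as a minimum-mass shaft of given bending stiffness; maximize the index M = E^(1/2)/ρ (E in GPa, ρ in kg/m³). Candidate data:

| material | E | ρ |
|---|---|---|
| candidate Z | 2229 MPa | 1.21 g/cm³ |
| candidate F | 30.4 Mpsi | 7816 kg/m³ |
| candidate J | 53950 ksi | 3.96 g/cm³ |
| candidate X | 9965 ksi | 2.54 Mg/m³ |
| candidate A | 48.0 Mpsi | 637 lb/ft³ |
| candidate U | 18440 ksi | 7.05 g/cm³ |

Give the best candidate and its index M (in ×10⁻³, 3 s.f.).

candidate J, M = 4.87×10⁻³

Putting every candidate on a common basis:
  candidate Z: E = 2.229 GPa, ρ = 1210 kg/m³
  candidate F: E = 209.6 GPa, ρ = 7816 kg/m³
  candidate J: E = 372.0 GPa, ρ = 3960 kg/m³
  candidate X: E = 68.71 GPa, ρ = 2540 kg/m³
  candidate A: E = 330.9 GPa, ρ = 10200 kg/m³
  candidate U: E = 127.1 GPa, ρ = 7050 kg/m³
  candidate J: M = 4.87×10⁻³
  candidate X: M = 3.26×10⁻³
  candidate F: M = 1.85×10⁻³
  candidate A: M = 1.78×10⁻³
  candidate U: M = 1.60×10⁻³
  candidate Z: M = 1.23×10⁻³
The maximum is for candidate J.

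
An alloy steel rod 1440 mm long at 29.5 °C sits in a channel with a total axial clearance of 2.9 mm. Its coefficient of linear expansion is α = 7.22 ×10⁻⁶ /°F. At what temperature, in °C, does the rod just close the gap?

α = 7.22×10⁻⁶/°F × 9/5 = 13.0×10⁻⁶/K.
α·L₀·ΔT = 2.9 mm ⇒ ΔT = 2.9 / (13.0×10⁻⁶ × 1440.0) = 155.0 K.
T = 29.5 + 155.0 = 184.5 °C.

184 °C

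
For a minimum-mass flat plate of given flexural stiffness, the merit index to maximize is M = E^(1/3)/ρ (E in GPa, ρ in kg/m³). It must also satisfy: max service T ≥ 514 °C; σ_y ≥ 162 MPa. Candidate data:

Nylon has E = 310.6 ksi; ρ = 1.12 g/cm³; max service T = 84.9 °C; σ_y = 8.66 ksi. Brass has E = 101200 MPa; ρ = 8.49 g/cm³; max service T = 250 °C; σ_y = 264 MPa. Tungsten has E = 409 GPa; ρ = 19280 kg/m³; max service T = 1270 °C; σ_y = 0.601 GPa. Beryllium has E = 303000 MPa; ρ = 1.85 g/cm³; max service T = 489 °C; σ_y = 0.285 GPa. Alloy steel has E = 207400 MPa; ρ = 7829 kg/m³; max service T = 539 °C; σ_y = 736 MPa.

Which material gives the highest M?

Screen on constraints: max service T ≥ 514 °C; σ_y ≥ 162 MPa. Survivors: tungsten, alloy steel.
Putting every candidate on a common basis:
  tungsten: E = 409.0 GPa, ρ = 19280 kg/m³
  alloy steel: E = 207.4 GPa, ρ = 7829 kg/m³
  alloy steel: M = 0.756×10⁻³
  tungsten: M = 0.385×10⁻³
The maximum is for alloy steel.

alloy steel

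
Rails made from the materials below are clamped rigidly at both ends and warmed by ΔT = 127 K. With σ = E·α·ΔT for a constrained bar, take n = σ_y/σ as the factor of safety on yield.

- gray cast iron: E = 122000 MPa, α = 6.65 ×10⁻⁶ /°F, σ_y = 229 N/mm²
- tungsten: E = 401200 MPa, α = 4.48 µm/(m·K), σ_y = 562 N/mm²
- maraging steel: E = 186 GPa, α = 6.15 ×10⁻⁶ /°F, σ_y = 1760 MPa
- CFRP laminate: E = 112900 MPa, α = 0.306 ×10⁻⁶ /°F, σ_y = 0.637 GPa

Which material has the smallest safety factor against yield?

gray cast iron

In consistent units (E in GPa, α in ×10⁻⁶/K, σ_y in MPa):
  gray cast iron: E = 122.0, α = 12.0, σ_y = 229.0 → σ = 185 MPa, n = 1.23
  tungsten: E = 401.2, α = 4.48, σ_y = 562.0 → σ = 228 MPa, n = 2.46
  maraging steel: E = 186.0, α = 11.1, σ_y = 1760 → σ = 261 MPa, n = 6.73
  CFRP laminate: E = 112.9, α = 0.551, σ_y = 637.0 → σ = 7.90 MPa, n = 80.7
Gray cast iron has the lowest safety factor, n = 1.23.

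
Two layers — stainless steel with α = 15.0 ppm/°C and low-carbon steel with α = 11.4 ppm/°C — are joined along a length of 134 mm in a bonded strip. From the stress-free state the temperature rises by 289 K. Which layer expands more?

α(stainless steel) = 15.0×10⁻⁶/K vs α(low-carbon steel) = 11.4×10⁻⁶/K.
Higher α expands more for the same ΔT: stainless steel.

stainless steel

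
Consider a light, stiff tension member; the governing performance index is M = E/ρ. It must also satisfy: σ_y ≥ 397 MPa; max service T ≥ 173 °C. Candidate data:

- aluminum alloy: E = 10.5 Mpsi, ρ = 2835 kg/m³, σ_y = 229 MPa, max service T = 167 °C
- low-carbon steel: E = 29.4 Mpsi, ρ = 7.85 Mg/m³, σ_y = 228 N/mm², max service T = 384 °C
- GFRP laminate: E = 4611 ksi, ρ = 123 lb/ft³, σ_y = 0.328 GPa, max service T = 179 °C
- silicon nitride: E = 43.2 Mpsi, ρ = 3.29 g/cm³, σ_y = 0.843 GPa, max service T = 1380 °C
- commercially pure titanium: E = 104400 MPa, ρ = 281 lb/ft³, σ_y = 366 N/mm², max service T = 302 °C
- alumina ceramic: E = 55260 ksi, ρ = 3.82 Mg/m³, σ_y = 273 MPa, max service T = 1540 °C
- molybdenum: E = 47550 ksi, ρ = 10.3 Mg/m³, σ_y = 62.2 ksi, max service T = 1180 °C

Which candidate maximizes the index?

Screen on constraints: σ_y ≥ 397 MPa; max service T ≥ 173 °C. Survivors: silicon nitride, molybdenum.
After converting to SI:
  silicon nitride: E = 297.9 GPa, ρ = 3290 kg/m³
  molybdenum: E = 327.8 GPa, ρ = 10300 kg/m³
  silicon nitride: M = 90.5 MN·m/kg
  molybdenum: M = 31.8 MN·m/kg
The maximum is for silicon nitride.

silicon nitride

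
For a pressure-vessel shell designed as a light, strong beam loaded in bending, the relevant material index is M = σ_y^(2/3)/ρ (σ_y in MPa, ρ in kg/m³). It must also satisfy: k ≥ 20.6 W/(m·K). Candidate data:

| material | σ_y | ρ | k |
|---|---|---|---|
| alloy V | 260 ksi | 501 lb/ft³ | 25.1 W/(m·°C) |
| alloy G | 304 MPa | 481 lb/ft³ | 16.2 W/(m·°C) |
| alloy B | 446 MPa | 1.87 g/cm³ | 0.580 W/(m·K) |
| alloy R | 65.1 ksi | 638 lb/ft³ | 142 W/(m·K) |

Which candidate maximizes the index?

Screen on constraints: k ≥ 20.6 W/(m·K). Survivors: alloy V, alloy R.
In SI units:
  alloy V: σ_y = 1793 MPa, ρ = 8025 kg/m³
  alloy R: σ_y = 448.8 MPa, ρ = 10220 kg/m³
  alloy V: M = 18.4×10⁻³
  alloy R: M = 5.74×10⁻³
Alloy V has the largest M.

alloy V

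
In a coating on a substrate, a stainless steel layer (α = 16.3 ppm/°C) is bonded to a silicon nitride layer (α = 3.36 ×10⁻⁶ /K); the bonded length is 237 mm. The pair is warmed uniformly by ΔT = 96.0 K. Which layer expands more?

α(stainless steel) = 16.3×10⁻⁶/K vs α(silicon nitride) = 3.36×10⁻⁶/K.
Higher α expands more for the same ΔT: stainless steel.

stainless steel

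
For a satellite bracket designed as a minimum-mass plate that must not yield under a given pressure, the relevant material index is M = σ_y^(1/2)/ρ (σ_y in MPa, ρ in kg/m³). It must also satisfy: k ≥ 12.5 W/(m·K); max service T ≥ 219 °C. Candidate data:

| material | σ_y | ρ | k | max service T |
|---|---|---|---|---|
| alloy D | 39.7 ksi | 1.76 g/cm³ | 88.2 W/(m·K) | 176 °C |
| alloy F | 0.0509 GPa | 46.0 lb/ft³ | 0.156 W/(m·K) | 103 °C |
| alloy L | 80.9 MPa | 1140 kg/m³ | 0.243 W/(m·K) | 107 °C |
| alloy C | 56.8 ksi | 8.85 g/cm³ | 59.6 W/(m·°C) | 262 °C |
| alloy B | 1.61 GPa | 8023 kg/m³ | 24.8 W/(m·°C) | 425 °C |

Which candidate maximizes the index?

Screen on constraints: k ≥ 12.5 W/(m·K); max service T ≥ 219 °C. Survivors: alloy C, alloy B.
Putting every candidate on a common basis:
  alloy C: σ_y = 391.6 MPa, ρ = 8850 kg/m³
  alloy B: σ_y = 1610 MPa, ρ = 8023 kg/m³
  alloy B: M = 5.00×10⁻³
  alloy C: M = 2.24×10⁻³
Alloy B has the largest M.

alloy B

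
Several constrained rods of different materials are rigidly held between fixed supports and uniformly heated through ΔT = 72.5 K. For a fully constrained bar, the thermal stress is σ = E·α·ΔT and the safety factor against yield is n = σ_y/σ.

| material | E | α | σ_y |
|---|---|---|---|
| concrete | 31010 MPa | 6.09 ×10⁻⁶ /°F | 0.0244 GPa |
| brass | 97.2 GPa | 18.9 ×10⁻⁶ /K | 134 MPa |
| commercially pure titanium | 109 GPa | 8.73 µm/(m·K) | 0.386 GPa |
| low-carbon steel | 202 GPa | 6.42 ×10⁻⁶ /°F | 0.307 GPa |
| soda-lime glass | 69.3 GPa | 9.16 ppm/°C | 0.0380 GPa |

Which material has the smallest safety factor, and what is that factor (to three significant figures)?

In consistent units (E in GPa, α in ×10⁻⁶/K, σ_y in MPa):
  concrete: E = 31.01, α = 11.0, σ_y = 24.40 → σ = 24.6 MPa, n = 0.990
  brass: E = 97.20, α = 18.9, σ_y = 134.0 → σ = 133 MPa, n = 1.01
  commercially pure titanium: E = 109.0, α = 8.73, σ_y = 386.0 → σ = 69.0 MPa, n = 5.60
  low-carbon steel: E = 202.0, α = 11.6, σ_y = 307.0 → σ = 169 MPa, n = 1.81
  soda-lime glass: E = 69.30, α = 9.16, σ_y = 38.00 → σ = 46.0 MPa, n = 0.826
Smallest n: soda-lime glass with n = 0.826.

soda-lime glass, n = 0.826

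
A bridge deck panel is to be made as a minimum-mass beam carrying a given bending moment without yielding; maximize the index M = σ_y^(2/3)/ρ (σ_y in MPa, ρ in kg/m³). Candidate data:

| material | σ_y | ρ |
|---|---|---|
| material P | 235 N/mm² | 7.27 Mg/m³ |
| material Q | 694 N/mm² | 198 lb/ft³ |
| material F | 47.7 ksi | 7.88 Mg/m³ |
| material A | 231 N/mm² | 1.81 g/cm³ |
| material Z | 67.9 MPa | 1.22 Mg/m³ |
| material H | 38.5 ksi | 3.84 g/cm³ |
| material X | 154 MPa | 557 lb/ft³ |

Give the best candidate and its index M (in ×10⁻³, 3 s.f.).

material Q, M = 24.7×10⁻³

In SI units:
  material P: σ_y = 235.0 MPa, ρ = 7270 kg/m³
  material Q: σ_y = 694.0 MPa, ρ = 3172 kg/m³
  material F: σ_y = 328.9 MPa, ρ = 7880 kg/m³
  material A: σ_y = 231.0 MPa, ρ = 1810 kg/m³
  material Z: σ_y = 67.90 MPa, ρ = 1220 kg/m³
  material H: σ_y = 265.4 MPa, ρ = 3840 kg/m³
  material X: σ_y = 154.0 MPa, ρ = 8922 kg/m³
  material Q: M = 24.7×10⁻³
  material A: M = 20.8×10⁻³
  material Z: M = 13.6×10⁻³
  material H: M = 10.8×10⁻³
  material F: M = 6.05×10⁻³
  material P: M = 5.24×10⁻³
  material X: M = 3.22×10⁻³
The maximum is for material Q.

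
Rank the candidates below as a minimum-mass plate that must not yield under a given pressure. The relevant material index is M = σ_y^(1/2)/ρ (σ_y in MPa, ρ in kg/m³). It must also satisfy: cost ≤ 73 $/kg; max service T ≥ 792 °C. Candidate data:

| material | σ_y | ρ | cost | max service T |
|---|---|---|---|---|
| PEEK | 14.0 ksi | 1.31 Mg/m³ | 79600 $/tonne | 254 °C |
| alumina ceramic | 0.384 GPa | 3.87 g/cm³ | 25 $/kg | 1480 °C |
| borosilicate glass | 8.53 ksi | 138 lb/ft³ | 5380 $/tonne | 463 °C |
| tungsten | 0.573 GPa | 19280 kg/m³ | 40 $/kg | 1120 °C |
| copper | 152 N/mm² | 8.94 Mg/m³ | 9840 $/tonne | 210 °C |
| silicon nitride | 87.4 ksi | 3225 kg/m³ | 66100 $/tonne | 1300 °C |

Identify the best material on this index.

silicon nitride

Screen on constraints: cost ≤ 73 $/kg; max service T ≥ 792 °C. Survivors: alumina ceramic, tungsten, silicon nitride.
Convert each candidate to consistent units, then evaluate M:
  alumina ceramic: σ_y = 384.0 MPa, ρ = 3870 kg/m³
  tungsten: σ_y = 573.0 MPa, ρ = 19280 kg/m³
  silicon nitride: σ_y = 602.6 MPa, ρ = 3225 kg/m³
  silicon nitride: M = 7.61×10⁻³
  alumina ceramic: M = 5.06×10⁻³
  tungsten: M = 1.24×10⁻³
Silicon nitride has the largest M.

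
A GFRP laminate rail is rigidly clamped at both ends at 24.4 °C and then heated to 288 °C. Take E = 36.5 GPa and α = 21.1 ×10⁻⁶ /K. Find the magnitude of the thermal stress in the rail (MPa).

203 MPa

ΔT = 263.6 K. Constrained thermal stress σ = E·α·ΔT = 36.50×10³ MPa × 21.1×10⁻⁶ × 263.6 = 203 MPa (compressive).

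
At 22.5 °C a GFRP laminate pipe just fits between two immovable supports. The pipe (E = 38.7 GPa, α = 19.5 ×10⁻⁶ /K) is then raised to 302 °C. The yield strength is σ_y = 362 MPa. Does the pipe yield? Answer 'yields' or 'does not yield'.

ΔT = 279.5 K. Constrained thermal stress σ = E·α·ΔT = 38.70×10³ MPa × 19.5×10⁻⁶ × 279.5 = 211 MPa (compressive).
Compare to σ_y = 362 MPa: σ < σ_y, so it does not yield.

does not yield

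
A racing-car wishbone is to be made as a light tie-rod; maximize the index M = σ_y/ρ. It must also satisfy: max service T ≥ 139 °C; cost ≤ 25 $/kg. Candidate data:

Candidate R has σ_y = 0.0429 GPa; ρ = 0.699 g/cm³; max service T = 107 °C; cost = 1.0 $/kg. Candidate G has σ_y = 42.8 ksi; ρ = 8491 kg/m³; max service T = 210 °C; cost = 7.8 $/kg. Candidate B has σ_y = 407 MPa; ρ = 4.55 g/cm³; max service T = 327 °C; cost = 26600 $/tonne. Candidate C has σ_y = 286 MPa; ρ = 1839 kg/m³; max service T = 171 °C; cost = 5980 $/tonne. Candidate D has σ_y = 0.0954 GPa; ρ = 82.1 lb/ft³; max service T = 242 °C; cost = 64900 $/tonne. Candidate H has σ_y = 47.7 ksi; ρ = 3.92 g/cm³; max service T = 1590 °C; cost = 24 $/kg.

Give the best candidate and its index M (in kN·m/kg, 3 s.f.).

candidate C, M = 156 kN·m/kg

Screen on constraints: max service T ≥ 139 °C; cost ≤ 25 $/kg. Survivors: candidate G, candidate C, candidate H.
Putting every candidate on a common basis:
  candidate G: σ_y = 295.1 MPa, ρ = 8491 kg/m³
  candidate C: σ_y = 286.0 MPa, ρ = 1839 kg/m³
  candidate H: σ_y = 328.9 MPa, ρ = 3920 kg/m³
  candidate C: M = 156 kN·m/kg
  candidate H: M = 83.9 kN·m/kg
  candidate G: M = 34.8 kN·m/kg
Candidate C has the largest M.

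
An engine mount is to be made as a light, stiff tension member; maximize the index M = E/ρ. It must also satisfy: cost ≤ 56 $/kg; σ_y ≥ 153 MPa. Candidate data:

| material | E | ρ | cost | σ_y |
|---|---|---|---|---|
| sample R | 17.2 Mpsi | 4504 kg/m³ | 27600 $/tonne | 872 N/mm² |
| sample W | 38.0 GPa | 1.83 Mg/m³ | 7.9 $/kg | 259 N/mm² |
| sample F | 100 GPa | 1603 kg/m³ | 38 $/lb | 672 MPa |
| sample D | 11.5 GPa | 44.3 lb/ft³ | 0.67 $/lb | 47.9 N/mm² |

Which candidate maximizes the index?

sample R

Screen on constraints: cost ≤ 56 $/kg; σ_y ≥ 153 MPa. Survivors: sample R, sample W.
Convert each candidate to consistent units, then evaluate M:
  sample R: E = 118.6 GPa, ρ = 4504 kg/m³
  sample W: E = 38.00 GPa, ρ = 1830 kg/m³
  sample R: M = 26.3 MN·m/kg
  sample W: M = 20.8 MN·m/kg
The maximum is for sample R.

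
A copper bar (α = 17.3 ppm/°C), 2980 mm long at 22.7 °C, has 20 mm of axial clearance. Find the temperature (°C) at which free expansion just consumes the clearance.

α·L₀·ΔT = 20.0 mm ⇒ ΔT = 20.0 / (17.3×10⁻⁶ × 2980.0) = 387.9 K.
T = 22.7 + 387.9 = 410.6 °C.

411 °C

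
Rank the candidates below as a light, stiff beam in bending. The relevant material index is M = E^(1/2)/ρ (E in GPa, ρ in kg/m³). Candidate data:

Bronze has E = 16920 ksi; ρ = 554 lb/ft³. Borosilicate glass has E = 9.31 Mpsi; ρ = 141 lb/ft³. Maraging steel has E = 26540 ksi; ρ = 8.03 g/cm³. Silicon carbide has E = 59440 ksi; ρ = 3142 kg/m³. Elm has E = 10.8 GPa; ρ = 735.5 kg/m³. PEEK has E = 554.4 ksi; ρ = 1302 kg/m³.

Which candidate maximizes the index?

silicon carbide

Normalizing units and computing the index:
  bronze: E = 116.7 GPa, ρ = 8874 kg/m³
  borosilicate glass: E = 64.19 GPa, ρ = 2259 kg/m³
  maraging steel: E = 183.0 GPa, ρ = 8030 kg/m³
  silicon carbide: E = 409.8 GPa, ρ = 3142 kg/m³
  elm: E = 10.80 GPa, ρ = 735.5 kg/m³
  PEEK: E = 3.822 GPa, ρ = 1302 kg/m³
  silicon carbide: M = 6.44×10⁻³
  elm: M = 4.47×10⁻³
  borosilicate glass: M = 3.55×10⁻³
  maraging steel: M = 1.68×10⁻³
  PEEK: M = 1.50×10⁻³
  bronze: M = 1.22×10⁻³
Silicon carbide ranks first.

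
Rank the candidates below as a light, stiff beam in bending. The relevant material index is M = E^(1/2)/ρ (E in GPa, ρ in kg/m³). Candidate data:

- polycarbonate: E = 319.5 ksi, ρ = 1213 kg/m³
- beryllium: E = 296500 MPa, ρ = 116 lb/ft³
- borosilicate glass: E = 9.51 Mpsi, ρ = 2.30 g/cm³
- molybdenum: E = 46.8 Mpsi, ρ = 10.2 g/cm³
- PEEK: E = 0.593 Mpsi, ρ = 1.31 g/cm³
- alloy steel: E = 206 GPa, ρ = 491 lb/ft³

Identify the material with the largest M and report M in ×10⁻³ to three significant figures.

beryllium, M = 9.27×10⁻³

In SI units:
  polycarbonate: E = 2.203 GPa, ρ = 1213 kg/m³
  beryllium: E = 296.5 GPa, ρ = 1858 kg/m³
  borosilicate glass: E = 65.57 GPa, ρ = 2300 kg/m³
  molybdenum: E = 322.7 GPa, ρ = 10200 kg/m³
  PEEK: E = 4.089 GPa, ρ = 1310 kg/m³
  alloy steel: E = 206.0 GPa, ρ = 7865 kg/m³
  beryllium: M = 9.27×10⁻³
  borosilicate glass: M = 3.52×10⁻³
  alloy steel: M = 1.82×10⁻³
  molybdenum: M = 1.76×10⁻³
  PEEK: M = 1.54×10⁻³
  polycarbonate: M = 1.22×10⁻³
Highest index: beryllium.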